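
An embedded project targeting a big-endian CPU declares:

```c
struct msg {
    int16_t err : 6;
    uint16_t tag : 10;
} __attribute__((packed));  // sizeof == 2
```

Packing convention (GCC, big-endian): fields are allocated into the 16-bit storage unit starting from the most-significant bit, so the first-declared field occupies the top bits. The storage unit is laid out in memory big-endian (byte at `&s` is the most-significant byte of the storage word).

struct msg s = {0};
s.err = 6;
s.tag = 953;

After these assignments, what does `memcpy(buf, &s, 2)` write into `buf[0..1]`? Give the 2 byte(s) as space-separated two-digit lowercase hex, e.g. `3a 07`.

err:6 = 6 → 0x6 << 10 → word 0x1800
tag:10 = 953 → 0x3b9 << 0 → word 0x1bb9
word = 0x1bb9 → big-endian bytes:
  [0]=0x1b  [1]=0xb9

1b b9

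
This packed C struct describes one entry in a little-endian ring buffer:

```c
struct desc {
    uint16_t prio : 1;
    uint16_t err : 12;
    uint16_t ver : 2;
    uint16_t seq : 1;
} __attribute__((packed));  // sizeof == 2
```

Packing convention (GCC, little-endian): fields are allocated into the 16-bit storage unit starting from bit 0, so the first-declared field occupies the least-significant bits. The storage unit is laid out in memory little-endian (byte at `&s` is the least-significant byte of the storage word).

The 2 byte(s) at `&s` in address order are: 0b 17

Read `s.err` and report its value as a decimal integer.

[0]=0x0b [1]=0x17 (little-endian) → word 0x170b
prio [0+:1] = (word>>0) & 0x1 = 1
err [1+:12] = (word>>1) & 0xfff = 2949  ←
ver [13+:2] = (word>>13) & 0x3 = 0
seq [15+:1] = (word>>15) & 0x1 = 0

2949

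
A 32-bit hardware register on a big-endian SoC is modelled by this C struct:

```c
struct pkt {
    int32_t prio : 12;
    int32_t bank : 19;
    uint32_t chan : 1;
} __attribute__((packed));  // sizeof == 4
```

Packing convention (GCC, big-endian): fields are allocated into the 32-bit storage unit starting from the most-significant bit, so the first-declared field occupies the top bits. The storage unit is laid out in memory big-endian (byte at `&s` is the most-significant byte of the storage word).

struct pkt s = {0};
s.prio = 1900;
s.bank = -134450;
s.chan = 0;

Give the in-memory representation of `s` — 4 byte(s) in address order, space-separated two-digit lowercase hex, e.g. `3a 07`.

76 cb e5 9c

prio:12 = 1900 → 0x76c << 20 → word 0x76c00000
bank:19 = -134450 → 0x5f2ce << 1 → word 0x76cbe59c
chan:1 = 0 → 0x0 << 0 → word 0x76cbe59c
word = 0x76cbe59c → big-endian bytes:
  [0]=0x76  [1]=0xcb  [2]=0xe5  [3]=0x9c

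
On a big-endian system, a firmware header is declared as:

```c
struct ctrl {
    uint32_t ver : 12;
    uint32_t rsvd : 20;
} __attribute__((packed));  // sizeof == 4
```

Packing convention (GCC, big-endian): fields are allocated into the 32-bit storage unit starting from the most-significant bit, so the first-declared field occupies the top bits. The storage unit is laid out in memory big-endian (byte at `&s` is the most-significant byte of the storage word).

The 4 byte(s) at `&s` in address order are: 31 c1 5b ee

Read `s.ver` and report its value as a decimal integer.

[0]=0x31 [1]=0xc1 [2]=0x5b [3]=0xee (big-endian) → word 0x31c15bee
ver [20+:12] = (word>>20) & 0xfff = 796  ←
rsvd [0+:20] = (word>>0) & 0xfffff = 89070

796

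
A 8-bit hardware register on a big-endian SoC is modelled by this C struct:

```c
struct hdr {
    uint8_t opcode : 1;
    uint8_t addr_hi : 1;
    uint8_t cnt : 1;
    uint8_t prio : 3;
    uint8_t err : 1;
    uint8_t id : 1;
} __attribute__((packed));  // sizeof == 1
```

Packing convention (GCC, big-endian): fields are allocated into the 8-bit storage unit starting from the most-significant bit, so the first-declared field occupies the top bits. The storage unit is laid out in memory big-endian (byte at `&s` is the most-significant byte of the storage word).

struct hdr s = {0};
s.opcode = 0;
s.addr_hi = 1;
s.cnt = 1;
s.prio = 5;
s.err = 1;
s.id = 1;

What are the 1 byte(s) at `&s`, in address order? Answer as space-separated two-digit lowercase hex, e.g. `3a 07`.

opcode (1b) val=0 bits=0x0 at bit 7: 0x00
addr_hi (1b) val=1 bits=0x1 at bit 6: 0x40
cnt (1b) val=1 bits=0x1 at bit 5: 0x60
prio (3b) val=5 bits=0x5 at bit 2: 0x74
err (1b) val=1 bits=0x1 at bit 1: 0x76
id (1b) val=1 bits=0x1 at bit 0: 0x77
word = 0x77 → big-endian bytes:
  [0]=0x77

77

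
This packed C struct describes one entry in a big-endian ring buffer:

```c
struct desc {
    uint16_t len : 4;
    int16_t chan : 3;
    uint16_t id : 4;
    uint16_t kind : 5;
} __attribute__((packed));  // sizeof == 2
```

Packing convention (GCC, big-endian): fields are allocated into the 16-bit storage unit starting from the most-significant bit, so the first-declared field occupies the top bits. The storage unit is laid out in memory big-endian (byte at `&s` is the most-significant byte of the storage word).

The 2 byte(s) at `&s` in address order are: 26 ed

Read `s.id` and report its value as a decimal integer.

[0]=0x26 [1]=0xed (big-endian) → word 0x26ed
len:4 @ bit 12 → (0x26ed>>12)&0xf = 0x2
chan:3 @ bit 9 → (0x26ed>>9)&0x7 = 0x3
id:4 @ bit 5 → (0x26ed>>5)&0xf = 0x7  ←
kind:5 @ bit 0 → (0x26ed>>0)&0x1f = 0xd

7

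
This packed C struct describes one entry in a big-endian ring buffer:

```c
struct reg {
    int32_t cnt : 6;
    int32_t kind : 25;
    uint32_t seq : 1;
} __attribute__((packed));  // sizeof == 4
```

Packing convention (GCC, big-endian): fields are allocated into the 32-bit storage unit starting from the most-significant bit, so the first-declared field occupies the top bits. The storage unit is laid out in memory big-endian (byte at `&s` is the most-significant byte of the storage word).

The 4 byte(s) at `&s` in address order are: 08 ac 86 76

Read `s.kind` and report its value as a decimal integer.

5653307

[0]=0x08 [1]=0xac [2]=0x86 [3]=0x76 (big-endian) → word 0x08ac8676
cnt:6 @ bit 26 → (0x08ac8676>>26)&0x3f = 0x2
kind:25 @ bit 1 → (0x08ac8676>>1)&0x1ffffff = 0x56433b  ←
seq:1 @ bit 0 → (0x08ac8676>>0)&0x1 = 0x0
kind signed 25b, MSB=0: value = 5653307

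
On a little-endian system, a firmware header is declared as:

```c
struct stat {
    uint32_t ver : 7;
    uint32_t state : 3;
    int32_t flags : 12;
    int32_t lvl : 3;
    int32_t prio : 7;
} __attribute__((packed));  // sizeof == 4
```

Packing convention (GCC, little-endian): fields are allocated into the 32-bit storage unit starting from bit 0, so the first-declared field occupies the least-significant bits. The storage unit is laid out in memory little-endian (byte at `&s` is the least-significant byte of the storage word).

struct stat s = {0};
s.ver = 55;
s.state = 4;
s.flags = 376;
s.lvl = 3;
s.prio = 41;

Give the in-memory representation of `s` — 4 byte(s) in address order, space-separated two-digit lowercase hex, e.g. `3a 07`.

37 e2 c5 52

ver:7 = 55 → 0x37 << 0 → word 0x00000037
state:3 = 4 → 0x4 << 7 → word 0x00000237
flags:12 = 376 → 0x178 << 10 → word 0x0005e237
lvl:3 = 3 → 0x3 << 22 → word 0x00c5e237
prio:7 = 41 → 0x29 << 25 → word 0x52c5e237
word = 0x52c5e237 → little-endian bytes:
  [0]=0x37  [1]=0xe2  [2]=0xc5  [3]=0x52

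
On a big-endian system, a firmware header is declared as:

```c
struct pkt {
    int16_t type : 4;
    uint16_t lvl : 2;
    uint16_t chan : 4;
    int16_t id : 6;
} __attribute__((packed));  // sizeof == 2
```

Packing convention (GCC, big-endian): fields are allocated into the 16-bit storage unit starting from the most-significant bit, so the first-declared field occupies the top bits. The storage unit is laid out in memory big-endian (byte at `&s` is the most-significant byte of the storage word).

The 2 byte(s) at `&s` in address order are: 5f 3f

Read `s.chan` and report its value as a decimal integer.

12

[0]=0x5f [1]=0x3f (big-endian) → word 0x5f3f
type:4 @ bit 12 → (0x5f3f>>12)&0xf = 0x5
lvl:2 @ bit 10 → (0x5f3f>>10)&0x3 = 0x3
chan:4 @ bit 6 → (0x5f3f>>6)&0xf = 0xc  ←
id:6 @ bit 0 → (0x5f3f>>0)&0x3f = 0x3f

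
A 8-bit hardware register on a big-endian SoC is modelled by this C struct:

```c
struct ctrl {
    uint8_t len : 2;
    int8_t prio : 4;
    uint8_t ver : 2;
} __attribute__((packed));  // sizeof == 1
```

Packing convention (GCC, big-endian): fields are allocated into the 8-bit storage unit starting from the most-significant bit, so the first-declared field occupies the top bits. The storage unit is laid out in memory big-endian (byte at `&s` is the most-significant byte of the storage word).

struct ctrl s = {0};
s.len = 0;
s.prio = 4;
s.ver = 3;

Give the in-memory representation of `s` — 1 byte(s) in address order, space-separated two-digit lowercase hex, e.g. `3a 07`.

len (2b) val=0 bits=0x0 at bit 6: 0x00
prio (4b) val=4 bits=0x4 at bit 2: 0x10
ver (2b) val=3 bits=0x3 at bit 0: 0x13
word = 0x13 → big-endian bytes:
  [0]=0x13

13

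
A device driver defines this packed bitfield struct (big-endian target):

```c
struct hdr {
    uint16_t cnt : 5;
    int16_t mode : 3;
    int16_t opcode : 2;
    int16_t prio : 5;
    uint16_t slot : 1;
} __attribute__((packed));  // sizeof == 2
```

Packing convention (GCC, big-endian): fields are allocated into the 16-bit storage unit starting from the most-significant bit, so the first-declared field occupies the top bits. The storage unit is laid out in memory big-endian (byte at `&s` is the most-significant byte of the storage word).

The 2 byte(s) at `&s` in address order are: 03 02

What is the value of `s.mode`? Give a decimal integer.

3

[0]=0x03 [1]=0x02 (big-endian) → word 0x0302
cnt [11+:5] = (word>>11) & 0x1f = 0
mode [8+:3] = (word>>8) & 0x7 = 3  ←
opcode [6+:2] = (word>>6) & 0x3 = 0
prio [1+:5] = (word>>1) & 0x1f = 1
slot [0+:1] = (word>>0) & 0x1 = 0
mode signed 3b, MSB=0: value = 3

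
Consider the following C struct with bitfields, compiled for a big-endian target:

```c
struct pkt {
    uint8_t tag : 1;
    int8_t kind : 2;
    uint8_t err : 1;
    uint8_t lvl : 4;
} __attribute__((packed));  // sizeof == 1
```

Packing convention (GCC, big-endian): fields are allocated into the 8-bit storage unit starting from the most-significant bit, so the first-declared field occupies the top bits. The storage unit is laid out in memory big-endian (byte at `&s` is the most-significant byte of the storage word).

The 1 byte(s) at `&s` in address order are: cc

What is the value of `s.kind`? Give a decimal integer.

-2

[0]=0xcc (big-endian) → word 0xcc
tag:1 @ bit 7 → (0xcc>>7)&0x1 = 0x1
kind:2 @ bit 5 → (0xcc>>5)&0x3 = 0x2  ←
err:1 @ bit 4 → (0xcc>>4)&0x1 = 0x0
lvl:4 @ bit 0 → (0xcc>>0)&0xf = 0xc
kind signed 2b, MSB=1: 2 - 4 = -2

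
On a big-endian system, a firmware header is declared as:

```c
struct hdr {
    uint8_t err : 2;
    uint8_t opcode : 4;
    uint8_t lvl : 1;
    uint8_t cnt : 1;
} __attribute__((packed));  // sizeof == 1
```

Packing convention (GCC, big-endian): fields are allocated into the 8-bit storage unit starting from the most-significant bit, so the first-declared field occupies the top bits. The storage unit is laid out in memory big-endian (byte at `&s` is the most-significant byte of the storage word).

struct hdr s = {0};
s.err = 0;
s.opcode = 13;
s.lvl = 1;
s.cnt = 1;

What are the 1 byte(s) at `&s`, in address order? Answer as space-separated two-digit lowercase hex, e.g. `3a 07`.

37

[6+:2] err=0 & 0x3 = 0x0; word=0x00
[2+:4] opcode=13 & 0xf = 0xd; word=0x34
[1+:1] lvl=1 & 0x1 = 0x1; word=0x36
[0+:1] cnt=1 & 0x1 = 0x1; word=0x37
word = 0x37 → big-endian bytes:
  [0]=0x37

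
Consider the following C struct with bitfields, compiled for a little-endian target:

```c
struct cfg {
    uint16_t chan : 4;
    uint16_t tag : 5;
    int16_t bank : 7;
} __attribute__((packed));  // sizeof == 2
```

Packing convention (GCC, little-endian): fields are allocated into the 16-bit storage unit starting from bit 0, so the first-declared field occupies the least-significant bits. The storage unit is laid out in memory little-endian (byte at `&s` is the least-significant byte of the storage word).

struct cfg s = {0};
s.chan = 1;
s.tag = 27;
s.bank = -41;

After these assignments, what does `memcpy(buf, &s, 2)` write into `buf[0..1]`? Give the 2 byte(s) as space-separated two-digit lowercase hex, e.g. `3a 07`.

b1 af

chan (4b) val=1 bits=0x1 at bit 0: 0x0001
tag (5b) val=27 bits=0x1b at bit 4: 0x01b1
bank (7b) val=-41 bits=0x57 at bit 9: 0xafb1
word = 0xafb1 → little-endian bytes:
  [0]=0xb1  [1]=0xaf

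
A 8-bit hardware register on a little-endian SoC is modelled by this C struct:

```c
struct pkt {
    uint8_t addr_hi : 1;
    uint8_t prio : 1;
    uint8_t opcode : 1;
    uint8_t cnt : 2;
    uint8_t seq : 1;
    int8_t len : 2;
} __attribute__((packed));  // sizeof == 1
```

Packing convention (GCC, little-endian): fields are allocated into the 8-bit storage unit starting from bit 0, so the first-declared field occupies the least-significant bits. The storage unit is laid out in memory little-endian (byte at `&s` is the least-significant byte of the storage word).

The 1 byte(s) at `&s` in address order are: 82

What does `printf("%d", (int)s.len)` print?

[0]=0x82 (little-endian) → word 0x82
addr_hi [0+:1] = (word>>0) & 0x1 = 0
prio [1+:1] = (word>>1) & 0x1 = 1
opcode [2+:1] = (word>>2) & 0x1 = 0
cnt [3+:2] = (word>>3) & 0x3 = 0
seq [5+:1] = (word>>5) & 0x1 = 0
len [6+:2] = (word>>6) & 0x3 = 2  ←
len signed 2b, MSB=1: 2 - 4 = -2

-2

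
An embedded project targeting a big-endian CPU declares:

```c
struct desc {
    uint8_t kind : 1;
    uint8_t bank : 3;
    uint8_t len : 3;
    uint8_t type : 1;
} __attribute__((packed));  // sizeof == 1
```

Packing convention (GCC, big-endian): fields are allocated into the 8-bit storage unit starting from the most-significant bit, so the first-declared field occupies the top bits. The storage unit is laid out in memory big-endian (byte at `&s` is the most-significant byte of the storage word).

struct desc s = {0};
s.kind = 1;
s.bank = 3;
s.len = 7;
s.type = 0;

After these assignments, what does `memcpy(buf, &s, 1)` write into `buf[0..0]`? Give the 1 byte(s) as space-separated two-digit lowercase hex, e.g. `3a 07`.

kind:1 = 1 → 0x1 << 7 → word 0x80
bank:3 = 3 → 0x3 << 4 → word 0xb0
len:3 = 7 → 0x7 << 1 → word 0xbe
type:1 = 0 → 0x0 << 0 → word 0xbe
word = 0xbe → big-endian bytes:
  [0]=0xbe

be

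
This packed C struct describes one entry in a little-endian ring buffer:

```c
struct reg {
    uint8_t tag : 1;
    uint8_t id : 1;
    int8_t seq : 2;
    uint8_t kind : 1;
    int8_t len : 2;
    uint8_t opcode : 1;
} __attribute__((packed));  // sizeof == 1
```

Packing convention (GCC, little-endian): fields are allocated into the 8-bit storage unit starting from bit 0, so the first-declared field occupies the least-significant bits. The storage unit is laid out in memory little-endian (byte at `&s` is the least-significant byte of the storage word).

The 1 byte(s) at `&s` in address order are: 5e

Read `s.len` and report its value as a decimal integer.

[0]=0x5e (little-endian) → word 0x5e
tag:1 @ bit 0 → (0x5e>>0)&0x1 = 0x0
id:1 @ bit 1 → (0x5e>>1)&0x1 = 0x1
seq:2 @ bit 2 → (0x5e>>2)&0x3 = 0x3
kind:1 @ bit 4 → (0x5e>>4)&0x1 = 0x1
len:2 @ bit 5 → (0x5e>>5)&0x3 = 0x2  ←
opcode:1 @ bit 7 → (0x5e>>7)&0x1 = 0x0
len signed 2b, MSB=1: 2 - 4 = -2

-2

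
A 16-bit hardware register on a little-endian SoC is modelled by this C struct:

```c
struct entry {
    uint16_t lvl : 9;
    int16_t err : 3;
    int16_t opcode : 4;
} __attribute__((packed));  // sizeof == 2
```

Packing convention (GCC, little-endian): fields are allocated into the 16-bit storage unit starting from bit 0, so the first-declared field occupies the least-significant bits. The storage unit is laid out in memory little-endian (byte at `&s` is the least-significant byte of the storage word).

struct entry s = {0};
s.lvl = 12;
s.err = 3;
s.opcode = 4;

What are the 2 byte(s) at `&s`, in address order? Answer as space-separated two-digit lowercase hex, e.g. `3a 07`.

0c 46

lvl (9b) val=12 bits=0xc at bit 0: 0x000c
err (3b) val=3 bits=0x3 at bit 9: 0x060c
opcode (4b) val=4 bits=0x4 at bit 12: 0x460c
word = 0x460c → little-endian bytes:
  [0]=0x0c  [1]=0x46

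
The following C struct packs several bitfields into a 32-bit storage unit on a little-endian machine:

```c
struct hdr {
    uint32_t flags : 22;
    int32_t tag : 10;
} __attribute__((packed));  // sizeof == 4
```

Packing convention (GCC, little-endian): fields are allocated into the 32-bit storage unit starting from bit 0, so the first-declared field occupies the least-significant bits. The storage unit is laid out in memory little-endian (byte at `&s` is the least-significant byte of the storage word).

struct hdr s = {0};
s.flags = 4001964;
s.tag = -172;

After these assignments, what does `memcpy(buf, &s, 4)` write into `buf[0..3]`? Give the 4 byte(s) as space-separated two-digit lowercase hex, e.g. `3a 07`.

flags:22 = 4001964 → 0x3d10ac << 0 → word 0x003d10ac
tag:10 = -172 → 0x354 << 22 → word 0xd53d10ac
word = 0xd53d10ac → little-endian bytes:
  [0]=0xac  [1]=0x10  [2]=0x3d  [3]=0xd5

ac 10 3d d5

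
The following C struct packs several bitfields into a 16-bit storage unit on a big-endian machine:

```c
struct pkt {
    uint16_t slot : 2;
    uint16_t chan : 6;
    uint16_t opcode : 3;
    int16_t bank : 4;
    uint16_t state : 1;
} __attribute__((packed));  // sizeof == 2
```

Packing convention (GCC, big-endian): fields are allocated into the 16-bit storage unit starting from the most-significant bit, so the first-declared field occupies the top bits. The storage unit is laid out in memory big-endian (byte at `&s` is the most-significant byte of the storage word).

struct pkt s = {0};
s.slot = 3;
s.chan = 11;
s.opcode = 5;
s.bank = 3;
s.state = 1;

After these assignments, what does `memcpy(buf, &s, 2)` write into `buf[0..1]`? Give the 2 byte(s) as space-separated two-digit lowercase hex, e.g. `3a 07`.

slot (2b) val=3 bits=0x3 at bit 14: 0xc000
chan (6b) val=11 bits=0xb at bit 8: 0xcb00
opcode (3b) val=5 bits=0x5 at bit 5: 0xcba0
bank (4b) val=3 bits=0x3 at bit 1: 0xcba6
state (1b) val=1 bits=0x1 at bit 0: 0xcba7
word = 0xcba7 → big-endian bytes:
  [0]=0xcb  [1]=0xa7

cb a7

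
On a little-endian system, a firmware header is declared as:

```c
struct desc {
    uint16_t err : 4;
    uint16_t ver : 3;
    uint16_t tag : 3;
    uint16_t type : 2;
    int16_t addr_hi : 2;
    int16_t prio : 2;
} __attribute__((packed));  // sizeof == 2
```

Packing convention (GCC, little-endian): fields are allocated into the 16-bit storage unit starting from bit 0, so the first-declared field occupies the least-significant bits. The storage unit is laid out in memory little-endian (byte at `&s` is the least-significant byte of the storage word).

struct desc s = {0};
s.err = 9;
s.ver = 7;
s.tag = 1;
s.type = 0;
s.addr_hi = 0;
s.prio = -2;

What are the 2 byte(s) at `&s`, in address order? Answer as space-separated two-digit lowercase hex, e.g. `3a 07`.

err:4 = 9 → 0x9 << 0 → word 0x0009
ver:3 = 7 → 0x7 << 4 → word 0x0079
tag:3 = 1 → 0x1 << 7 → word 0x00f9
type:2 = 0 → 0x0 << 10 → word 0x00f9
addr_hi:2 = 0 → 0x0 << 12 → word 0x00f9
prio:2 = -2 → 0x2 << 14 → word 0x80f9
word = 0x80f9 → little-endian bytes:
  [0]=0xf9  [1]=0x80

f9 80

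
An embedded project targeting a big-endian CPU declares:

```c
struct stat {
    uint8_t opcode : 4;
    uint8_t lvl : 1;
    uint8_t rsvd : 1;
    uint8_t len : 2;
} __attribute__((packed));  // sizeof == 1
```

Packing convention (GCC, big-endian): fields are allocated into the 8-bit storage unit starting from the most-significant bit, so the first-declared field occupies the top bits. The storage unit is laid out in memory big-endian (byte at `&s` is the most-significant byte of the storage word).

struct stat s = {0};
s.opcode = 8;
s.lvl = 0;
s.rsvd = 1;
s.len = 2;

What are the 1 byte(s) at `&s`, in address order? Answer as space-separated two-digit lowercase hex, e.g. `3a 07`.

[4+:4] opcode=8 & 0xf = 0x8; word=0x80
[3+:1] lvl=0 & 0x1 = 0x0; word=0x80
[2+:1] rsvd=1 & 0x1 = 0x1; word=0x84
[0+:2] len=2 & 0x3 = 0x2; word=0x86
word = 0x86 → big-endian bytes:
  [0]=0x86

86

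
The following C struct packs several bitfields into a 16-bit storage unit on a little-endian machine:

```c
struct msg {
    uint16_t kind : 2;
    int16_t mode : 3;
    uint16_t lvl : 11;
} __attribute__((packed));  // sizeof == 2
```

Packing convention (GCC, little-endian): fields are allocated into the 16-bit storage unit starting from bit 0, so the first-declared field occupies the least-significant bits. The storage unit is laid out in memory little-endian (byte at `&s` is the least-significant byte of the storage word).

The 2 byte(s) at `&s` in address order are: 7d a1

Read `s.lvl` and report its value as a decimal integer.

1291

[0]=0x7d [1]=0xa1 (little-endian) → word 0xa17d
kind [0+:2] = (word>>0) & 0x3 = 1
mode [2+:3] = (word>>2) & 0x7 = 7
lvl [5+:11] = (word>>5) & 0x7ff = 1291  ←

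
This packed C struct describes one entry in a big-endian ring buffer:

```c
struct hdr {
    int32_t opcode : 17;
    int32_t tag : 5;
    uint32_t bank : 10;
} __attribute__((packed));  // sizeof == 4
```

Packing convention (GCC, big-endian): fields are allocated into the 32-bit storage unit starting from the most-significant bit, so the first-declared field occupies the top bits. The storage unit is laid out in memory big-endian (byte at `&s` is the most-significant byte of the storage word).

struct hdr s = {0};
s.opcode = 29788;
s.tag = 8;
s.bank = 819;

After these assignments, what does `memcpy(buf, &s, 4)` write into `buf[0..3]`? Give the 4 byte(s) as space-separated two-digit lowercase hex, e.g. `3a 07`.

3a 2e 23 33

opcode (17b) val=29788 bits=0x745c at bit 15: 0x3a2e0000
tag (5b) val=8 bits=0x8 at bit 10: 0x3a2e2000
bank (10b) val=819 bits=0x333 at bit 0: 0x3a2e2333
word = 0x3a2e2333 → big-endian bytes:
  [0]=0x3a  [1]=0x2e  [2]=0x23  [3]=0x33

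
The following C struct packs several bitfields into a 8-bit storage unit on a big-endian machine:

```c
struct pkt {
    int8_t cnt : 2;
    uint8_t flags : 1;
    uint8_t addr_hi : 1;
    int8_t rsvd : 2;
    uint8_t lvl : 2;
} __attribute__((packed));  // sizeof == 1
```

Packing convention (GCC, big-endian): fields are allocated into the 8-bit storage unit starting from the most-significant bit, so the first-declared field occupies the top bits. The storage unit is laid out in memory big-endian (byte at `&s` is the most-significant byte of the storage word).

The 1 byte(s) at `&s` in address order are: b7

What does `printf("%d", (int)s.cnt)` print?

-2

[0]=0xb7 (big-endian) → word 0xb7
cnt [6+:2] = (word>>6) & 0x3 = 2  ←
flags [5+:1] = (word>>5) & 0x1 = 1
addr_hi [4+:1] = (word>>4) & 0x1 = 1
rsvd [2+:2] = (word>>2) & 0x3 = 1
lvl [0+:2] = (word>>0) & 0x3 = 3
cnt signed 2b, MSB=1: 2 - 4 = -2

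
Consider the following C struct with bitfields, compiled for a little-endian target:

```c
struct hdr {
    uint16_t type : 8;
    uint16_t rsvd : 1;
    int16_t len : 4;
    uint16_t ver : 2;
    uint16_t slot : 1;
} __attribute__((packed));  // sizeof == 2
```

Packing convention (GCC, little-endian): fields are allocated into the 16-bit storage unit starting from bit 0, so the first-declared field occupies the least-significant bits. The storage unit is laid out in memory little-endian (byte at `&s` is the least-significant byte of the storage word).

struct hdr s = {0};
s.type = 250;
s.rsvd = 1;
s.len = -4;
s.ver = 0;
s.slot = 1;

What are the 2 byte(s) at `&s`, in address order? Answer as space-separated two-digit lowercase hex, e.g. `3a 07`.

type:8 = 250 → 0xfa << 0 → word 0x00fa
rsvd:1 = 1 → 0x1 << 8 → word 0x01fa
len:4 = -4 → 0xc << 9 → word 0x19fa
ver:2 = 0 → 0x0 << 13 → word 0x19fa
slot:1 = 1 → 0x1 << 15 → word 0x99fa
word = 0x99fa → little-endian bytes:
  [0]=0xfa  [1]=0x99

fa 99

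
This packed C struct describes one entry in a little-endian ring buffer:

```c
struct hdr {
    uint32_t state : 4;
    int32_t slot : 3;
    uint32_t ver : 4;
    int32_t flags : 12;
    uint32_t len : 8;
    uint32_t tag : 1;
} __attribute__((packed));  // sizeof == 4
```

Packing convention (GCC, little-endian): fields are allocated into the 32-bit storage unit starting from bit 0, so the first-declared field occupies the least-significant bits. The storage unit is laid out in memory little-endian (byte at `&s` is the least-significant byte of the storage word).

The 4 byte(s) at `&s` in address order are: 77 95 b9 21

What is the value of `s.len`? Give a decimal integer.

67

[0]=0x77 [1]=0x95 [2]=0xb9 [3]=0x21 (little-endian) → word 0x21b99577
state [0+:4] = (word>>0) & 0xf = 7
slot [4+:3] = (word>>4) & 0x7 = 7
ver [7+:4] = (word>>7) & 0xf = 10
flags [11+:12] = (word>>11) & 0xfff = 1842
len [23+:8] = (word>>23) & 0xff = 67  ←
tag [31+:1] = (word>>31) & 0x1 = 0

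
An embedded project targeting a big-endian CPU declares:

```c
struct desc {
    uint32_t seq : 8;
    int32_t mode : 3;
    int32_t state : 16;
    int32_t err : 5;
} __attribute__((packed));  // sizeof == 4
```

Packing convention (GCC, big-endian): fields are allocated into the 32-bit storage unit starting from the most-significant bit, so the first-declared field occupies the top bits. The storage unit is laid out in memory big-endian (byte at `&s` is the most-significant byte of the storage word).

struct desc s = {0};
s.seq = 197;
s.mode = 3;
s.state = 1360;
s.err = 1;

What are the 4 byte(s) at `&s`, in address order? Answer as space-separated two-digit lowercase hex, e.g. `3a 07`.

seq:8 = 197 → 0xc5 << 24 → word 0xc5000000
mode:3 = 3 → 0x3 << 21 → word 0xc5600000
state:16 = 1360 → 0x550 << 5 → word 0xc560aa00
err:5 = 1 → 0x1 << 0 → word 0xc560aa01
word = 0xc560aa01 → big-endian bytes:
  [0]=0xc5  [1]=0x60  [2]=0xaa  [3]=0x01

c5 60 aa 01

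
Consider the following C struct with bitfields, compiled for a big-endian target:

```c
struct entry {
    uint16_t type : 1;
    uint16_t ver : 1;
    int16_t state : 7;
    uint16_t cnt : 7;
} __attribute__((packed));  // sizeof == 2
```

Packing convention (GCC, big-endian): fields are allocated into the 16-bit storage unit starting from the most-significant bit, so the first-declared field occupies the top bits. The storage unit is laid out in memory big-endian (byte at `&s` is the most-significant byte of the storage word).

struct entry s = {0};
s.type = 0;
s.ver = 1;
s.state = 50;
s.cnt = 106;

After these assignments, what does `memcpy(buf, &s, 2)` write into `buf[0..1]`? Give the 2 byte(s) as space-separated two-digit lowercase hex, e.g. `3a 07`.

[15+:1] type=0 & 0x1 = 0x0; word=0x0000
[14+:1] ver=1 & 0x1 = 0x1; word=0x4000
[7+:7] state=50 & 0x7f = 0x32; word=0x5900
[0+:7] cnt=106 & 0x7f = 0x6a; word=0x596a
word = 0x596a → big-endian bytes:
  [0]=0x59  [1]=0x6a

59 6a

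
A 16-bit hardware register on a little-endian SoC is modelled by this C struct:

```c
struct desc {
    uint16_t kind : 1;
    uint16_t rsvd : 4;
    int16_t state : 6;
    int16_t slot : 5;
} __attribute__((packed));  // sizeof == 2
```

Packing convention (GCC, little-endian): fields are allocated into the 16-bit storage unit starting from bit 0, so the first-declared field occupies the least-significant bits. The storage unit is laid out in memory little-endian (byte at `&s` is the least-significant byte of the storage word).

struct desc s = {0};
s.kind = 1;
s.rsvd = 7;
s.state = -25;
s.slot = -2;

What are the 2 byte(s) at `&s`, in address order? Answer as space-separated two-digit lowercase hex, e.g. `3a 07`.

ef f4

kind (1b) val=1 bits=0x1 at bit 0: 0x0001
rsvd (4b) val=7 bits=0x7 at bit 1: 0x000f
state (6b) val=-25 bits=0x27 at bit 5: 0x04ef
slot (5b) val=-2 bits=0x1e at bit 11: 0xf4ef
word = 0xf4ef → little-endian bytes:
  [0]=0xef  [1]=0xf4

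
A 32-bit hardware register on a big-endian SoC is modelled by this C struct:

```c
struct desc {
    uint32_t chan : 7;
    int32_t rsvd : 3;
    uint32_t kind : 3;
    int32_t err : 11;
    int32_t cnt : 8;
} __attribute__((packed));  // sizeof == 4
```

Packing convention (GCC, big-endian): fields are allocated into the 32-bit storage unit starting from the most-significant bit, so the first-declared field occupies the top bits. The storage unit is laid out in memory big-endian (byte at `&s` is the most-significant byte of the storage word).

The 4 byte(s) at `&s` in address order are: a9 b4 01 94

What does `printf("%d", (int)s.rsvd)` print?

[0]=0xa9 [1]=0xb4 [2]=0x01 [3]=0x94 (big-endian) → word 0xa9b40194
chan:7 @ bit 25 → (0xa9b40194>>25)&0x7f = 0x54
rsvd:3 @ bit 22 → (0xa9b40194>>22)&0x7 = 0x6  ←
kind:3 @ bit 19 → (0xa9b40194>>19)&0x7 = 0x6
err:11 @ bit 8 → (0xa9b40194>>8)&0x7ff = 0x401
cnt:8 @ bit 0 → (0xa9b40194>>0)&0xff = 0x94
rsvd signed 3b, MSB=1: 6 - 8 = -2

-2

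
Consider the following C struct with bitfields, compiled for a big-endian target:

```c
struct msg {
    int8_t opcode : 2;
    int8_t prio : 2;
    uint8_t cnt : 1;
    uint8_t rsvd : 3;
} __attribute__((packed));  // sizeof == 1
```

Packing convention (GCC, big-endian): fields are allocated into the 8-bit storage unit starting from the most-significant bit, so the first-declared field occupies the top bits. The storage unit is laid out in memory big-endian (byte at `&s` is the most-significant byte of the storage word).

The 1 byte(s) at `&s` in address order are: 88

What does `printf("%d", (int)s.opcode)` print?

[0]=0x88 (big-endian) → word 0x88
opcode:2 @ bit 6 → (0x88>>6)&0x3 = 0x2  ←
prio:2 @ bit 4 → (0x88>>4)&0x3 = 0x0
cnt:1 @ bit 3 → (0x88>>3)&0x1 = 0x1
rsvd:3 @ bit 0 → (0x88>>0)&0x7 = 0x0
opcode signed 2b, MSB=1: 2 - 4 = -2

-2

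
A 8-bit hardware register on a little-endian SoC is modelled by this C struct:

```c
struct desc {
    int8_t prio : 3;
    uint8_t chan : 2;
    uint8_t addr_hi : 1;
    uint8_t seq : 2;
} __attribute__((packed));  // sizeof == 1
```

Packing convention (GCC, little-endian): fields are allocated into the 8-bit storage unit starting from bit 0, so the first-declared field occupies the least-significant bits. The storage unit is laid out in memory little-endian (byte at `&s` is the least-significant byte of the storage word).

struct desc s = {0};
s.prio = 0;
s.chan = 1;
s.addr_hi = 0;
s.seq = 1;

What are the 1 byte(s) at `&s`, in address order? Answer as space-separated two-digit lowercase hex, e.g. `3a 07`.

[0+:3] prio=0 & 0x7 = 0x0; word=0x00
[3+:2] chan=1 & 0x3 = 0x1; word=0x08
[5+:1] addr_hi=0 & 0x1 = 0x0; word=0x08
[6+:2] seq=1 & 0x3 = 0x1; word=0x48
word = 0x48 → little-endian bytes:
  [0]=0x48

48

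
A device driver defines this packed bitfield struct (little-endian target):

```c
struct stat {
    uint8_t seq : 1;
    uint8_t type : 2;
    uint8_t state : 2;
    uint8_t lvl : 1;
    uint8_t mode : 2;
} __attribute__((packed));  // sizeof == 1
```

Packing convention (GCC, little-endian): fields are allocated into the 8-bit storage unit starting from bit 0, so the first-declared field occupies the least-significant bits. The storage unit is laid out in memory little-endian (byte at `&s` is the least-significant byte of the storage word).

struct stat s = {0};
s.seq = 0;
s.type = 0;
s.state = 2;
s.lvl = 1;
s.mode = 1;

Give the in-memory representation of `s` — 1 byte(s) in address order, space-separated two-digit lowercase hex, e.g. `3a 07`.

70

[0+:1] seq=0 & 0x1 = 0x0; word=0x00
[1+:2] type=0 & 0x3 = 0x0; word=0x00
[3+:2] state=2 & 0x3 = 0x2; word=0x10
[5+:1] lvl=1 & 0x1 = 0x1; word=0x30
[6+:2] mode=1 & 0x3 = 0x1; word=0x70
word = 0x70 → little-endian bytes:
  [0]=0x70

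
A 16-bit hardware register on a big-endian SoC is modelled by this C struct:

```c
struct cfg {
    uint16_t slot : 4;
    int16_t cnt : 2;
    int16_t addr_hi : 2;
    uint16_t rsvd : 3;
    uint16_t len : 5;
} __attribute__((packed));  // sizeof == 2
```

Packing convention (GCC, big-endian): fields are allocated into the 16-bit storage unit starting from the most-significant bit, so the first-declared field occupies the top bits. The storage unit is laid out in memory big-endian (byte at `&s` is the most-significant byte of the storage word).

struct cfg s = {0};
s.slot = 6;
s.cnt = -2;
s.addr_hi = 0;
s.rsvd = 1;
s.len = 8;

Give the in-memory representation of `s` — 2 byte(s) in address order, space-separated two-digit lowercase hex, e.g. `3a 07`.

68 28

slot (4b) val=6 bits=0x6 at bit 12: 0x6000
cnt (2b) val=-2 bits=0x2 at bit 10: 0x6800
addr_hi (2b) val=0 bits=0x0 at bit 8: 0x6800
rsvd (3b) val=1 bits=0x1 at bit 5: 0x6820
len (5b) val=8 bits=0x8 at bit 0: 0x6828
word = 0x6828 → big-endian bytes:
  [0]=0x68  [1]=0x28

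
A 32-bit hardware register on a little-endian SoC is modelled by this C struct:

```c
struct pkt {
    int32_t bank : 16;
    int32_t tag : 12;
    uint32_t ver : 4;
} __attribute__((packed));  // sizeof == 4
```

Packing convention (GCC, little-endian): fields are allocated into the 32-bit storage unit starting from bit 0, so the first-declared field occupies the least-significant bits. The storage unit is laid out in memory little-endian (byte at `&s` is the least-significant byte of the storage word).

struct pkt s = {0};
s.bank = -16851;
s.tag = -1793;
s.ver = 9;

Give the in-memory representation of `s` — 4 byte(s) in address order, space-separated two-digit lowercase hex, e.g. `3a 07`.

2d be ff 98

bank (16b) val=-16851 bits=0xbe2d at bit 0: 0x0000be2d
tag (12b) val=-1793 bits=0x8ff at bit 16: 0x08ffbe2d
ver (4b) val=9 bits=0x9 at bit 28: 0x98ffbe2d
word = 0x98ffbe2d → little-endian bytes:
  [0]=0x2d  [1]=0xbe  [2]=0xff  [3]=0x98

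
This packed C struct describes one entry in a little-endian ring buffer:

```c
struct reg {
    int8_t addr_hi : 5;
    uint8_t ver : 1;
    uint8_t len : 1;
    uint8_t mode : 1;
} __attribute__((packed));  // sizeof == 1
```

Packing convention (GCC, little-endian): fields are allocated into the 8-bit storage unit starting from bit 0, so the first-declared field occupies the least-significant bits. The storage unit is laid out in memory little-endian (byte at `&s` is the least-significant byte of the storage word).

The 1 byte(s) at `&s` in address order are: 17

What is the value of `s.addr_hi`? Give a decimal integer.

[0]=0x17 (little-endian) → word 0x17
addr_hi:5 @ bit 0 → (0x17>>0)&0x1f = 0x17  ←
ver:1 @ bit 5 → (0x17>>5)&0x1 = 0x0
len:1 @ bit 6 → (0x17>>6)&0x1 = 0x0
mode:1 @ bit 7 → (0x17>>7)&0x1 = 0x0
addr_hi signed 5b, MSB=1: 23 - 32 = -9

-9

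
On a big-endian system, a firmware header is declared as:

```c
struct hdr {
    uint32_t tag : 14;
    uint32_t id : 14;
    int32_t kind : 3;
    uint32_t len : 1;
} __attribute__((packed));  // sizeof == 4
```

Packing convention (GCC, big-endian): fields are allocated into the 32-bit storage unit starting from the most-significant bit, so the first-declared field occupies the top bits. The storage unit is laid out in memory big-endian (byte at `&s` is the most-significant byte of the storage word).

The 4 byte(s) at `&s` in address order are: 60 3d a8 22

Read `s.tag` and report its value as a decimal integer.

6159

[0]=0x60 [1]=0x3d [2]=0xa8 [3]=0x22 (big-endian) → word 0x603da822
tag:14 @ bit 18 → (0x603da822>>18)&0x3fff = 0x180f  ←
id:14 @ bit 4 → (0x603da822>>4)&0x3fff = 0x1a82
kind:3 @ bit 1 → (0x603da822>>1)&0x7 = 0x1
len:1 @ bit 0 → (0x603da822>>0)&0x1 = 0x0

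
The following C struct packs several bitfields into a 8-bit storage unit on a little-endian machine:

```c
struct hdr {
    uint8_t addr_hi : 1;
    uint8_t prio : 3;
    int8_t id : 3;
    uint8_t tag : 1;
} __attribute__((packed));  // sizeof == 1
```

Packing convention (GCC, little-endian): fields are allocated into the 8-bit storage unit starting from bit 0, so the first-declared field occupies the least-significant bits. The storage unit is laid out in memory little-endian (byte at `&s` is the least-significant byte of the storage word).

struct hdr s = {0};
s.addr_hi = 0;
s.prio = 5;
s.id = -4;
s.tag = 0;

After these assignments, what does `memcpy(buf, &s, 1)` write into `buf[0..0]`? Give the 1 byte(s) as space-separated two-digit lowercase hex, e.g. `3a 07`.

addr_hi:1 = 0 → 0x0 << 0 → word 0x00
prio:3 = 5 → 0x5 << 1 → word 0x0a
id:3 = -4 → 0x4 << 4 → word 0x4a
tag:1 = 0 → 0x0 << 7 → word 0x4a
word = 0x4a → little-endian bytes:
  [0]=0x4a

4a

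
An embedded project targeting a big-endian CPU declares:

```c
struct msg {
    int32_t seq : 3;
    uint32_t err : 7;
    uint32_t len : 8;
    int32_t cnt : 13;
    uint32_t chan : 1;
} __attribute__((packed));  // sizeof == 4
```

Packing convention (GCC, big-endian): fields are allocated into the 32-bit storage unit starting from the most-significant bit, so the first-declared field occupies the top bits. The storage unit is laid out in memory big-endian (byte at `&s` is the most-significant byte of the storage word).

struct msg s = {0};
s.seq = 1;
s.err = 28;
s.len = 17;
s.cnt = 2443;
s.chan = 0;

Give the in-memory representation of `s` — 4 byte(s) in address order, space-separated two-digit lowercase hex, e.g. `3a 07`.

seq (3b) val=1 bits=0x1 at bit 29: 0x20000000
err (7b) val=28 bits=0x1c at bit 22: 0x27000000
len (8b) val=17 bits=0x11 at bit 14: 0x27044000
cnt (13b) val=2443 bits=0x98b at bit 1: 0x27045316
chan (1b) val=0 bits=0x0 at bit 0: 0x27045316
word = 0x27045316 → big-endian bytes:
  [0]=0x27  [1]=0x04  [2]=0x53  [3]=0x16

27 04 53 16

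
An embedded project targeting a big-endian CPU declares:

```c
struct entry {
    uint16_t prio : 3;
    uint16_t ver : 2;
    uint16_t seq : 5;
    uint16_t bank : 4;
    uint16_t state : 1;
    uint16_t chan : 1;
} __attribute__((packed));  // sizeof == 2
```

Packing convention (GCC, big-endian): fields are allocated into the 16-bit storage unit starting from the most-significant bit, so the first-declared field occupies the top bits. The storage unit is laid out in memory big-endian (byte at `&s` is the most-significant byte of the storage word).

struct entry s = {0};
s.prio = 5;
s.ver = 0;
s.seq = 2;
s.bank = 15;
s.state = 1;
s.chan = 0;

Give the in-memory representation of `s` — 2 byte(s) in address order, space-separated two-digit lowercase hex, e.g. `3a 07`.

prio:3 = 5 → 0x5 << 13 → word 0xa000
ver:2 = 0 → 0x0 << 11 → word 0xa000
seq:5 = 2 → 0x2 << 6 → word 0xa080
bank:4 = 15 → 0xf << 2 → word 0xa0bc
state:1 = 1 → 0x1 << 1 → word 0xa0be
chan:1 = 0 → 0x0 << 0 → word 0xa0be
word = 0xa0be → big-endian bytes:
  [0]=0xa0  [1]=0xbe

a0 be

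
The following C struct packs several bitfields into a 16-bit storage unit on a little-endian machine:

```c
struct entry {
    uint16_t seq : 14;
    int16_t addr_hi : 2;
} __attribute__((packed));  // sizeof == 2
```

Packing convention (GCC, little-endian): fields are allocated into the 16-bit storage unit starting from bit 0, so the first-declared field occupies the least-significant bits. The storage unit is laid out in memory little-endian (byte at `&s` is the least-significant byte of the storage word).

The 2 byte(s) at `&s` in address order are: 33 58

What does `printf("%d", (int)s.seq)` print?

6195

[0]=0x33 [1]=0x58 (little-endian) → word 0x5833
seq:14 @ bit 0 → (0x5833>>0)&0x3fff = 0x1833  ←
addr_hi:2 @ bit 14 → (0x5833>>14)&0x3 = 0x1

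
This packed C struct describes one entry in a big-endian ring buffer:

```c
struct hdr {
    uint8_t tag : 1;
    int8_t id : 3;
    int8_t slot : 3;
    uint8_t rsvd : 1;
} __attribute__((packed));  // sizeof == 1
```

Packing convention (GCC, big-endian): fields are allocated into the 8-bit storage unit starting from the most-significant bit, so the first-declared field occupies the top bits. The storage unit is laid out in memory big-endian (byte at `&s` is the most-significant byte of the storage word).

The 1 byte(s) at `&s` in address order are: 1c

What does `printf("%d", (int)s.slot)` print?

-2

[0]=0x1c (big-endian) → word 0x1c
tag [7+:1] = (word>>7) & 0x1 = 0
id [4+:3] = (word>>4) & 0x7 = 1
slot [1+:3] = (word>>1) & 0x7 = 6  ←
rsvd [0+:1] = (word>>0) & 0x1 = 0
slot signed 3b, MSB=1: 6 - 8 = -2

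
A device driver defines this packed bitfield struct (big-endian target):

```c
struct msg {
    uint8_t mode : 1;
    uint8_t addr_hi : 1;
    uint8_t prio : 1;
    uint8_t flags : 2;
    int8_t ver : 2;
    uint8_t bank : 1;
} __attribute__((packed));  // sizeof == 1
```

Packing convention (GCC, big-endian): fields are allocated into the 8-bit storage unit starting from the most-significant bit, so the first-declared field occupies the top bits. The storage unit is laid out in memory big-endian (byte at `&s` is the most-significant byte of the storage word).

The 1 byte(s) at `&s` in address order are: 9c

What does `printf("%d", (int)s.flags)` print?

[0]=0x9c (big-endian) → word 0x9c
mode [7+:1] = (word>>7) & 0x1 = 1
addr_hi [6+:1] = (word>>6) & 0x1 = 0
prio [5+:1] = (word>>5) & 0x1 = 0
flags [3+:2] = (word>>3) & 0x3 = 3  ←
ver [1+:2] = (word>>1) & 0x3 = 2
bank [0+:1] = (word>>0) & 0x1 = 0

3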